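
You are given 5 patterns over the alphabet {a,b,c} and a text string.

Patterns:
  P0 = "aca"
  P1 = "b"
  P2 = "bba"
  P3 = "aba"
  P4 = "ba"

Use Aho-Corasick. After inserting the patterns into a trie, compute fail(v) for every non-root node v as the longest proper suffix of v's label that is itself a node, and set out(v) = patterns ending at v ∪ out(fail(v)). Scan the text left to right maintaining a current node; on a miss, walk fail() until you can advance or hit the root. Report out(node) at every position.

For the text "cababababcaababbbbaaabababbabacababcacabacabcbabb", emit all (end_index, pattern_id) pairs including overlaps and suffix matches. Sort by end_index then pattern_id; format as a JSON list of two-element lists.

Construct AC machine:
Trie nodes:
  n0 'ε': a→1 b→4
  n1 'a': b→7 c→2
  n2 'ac': a→3
  n3 'aca': ·  [P0 ends]
  n4 'b': a→9 b→5  [P1 ends]
  n5 'bb': a→6
  n6 'bba': ·  [P2 ends]
  n7 'ab': a→8
  n8 'aba': ·  [P3 ends]
  n9 'ba': ·  [P4 ends]

Failure links (BFS by depth):
  n1('a'): parent n0 fail=0; on 'a' 0 → fail=0;  out ∅∪∅=∅
  n4('b'): parent n0 fail=0; on 'b' 0 → fail=0;  out {1}∪∅={1}
  n2('ac'): parent n1 fail=0; on 'c' 0 → fail=0;  out ∅∪∅=∅
  n5('bb'): parent n4 fail=0; on 'b' 0 → fail=4;  out ∅∪{1}={1}
  n7('ab'): parent n1 fail=0; on 'b' 0 → fail=4;  out ∅∪{1}={1}
  n9('ba'): parent n4 fail=0; on 'a' 0 → fail=1;  out {4}∪∅={4}
  n3('aca'): parent n2 fail=0; on 'a' 0 → fail=1;  out {0}∪∅={0}
  n6('bba'): parent n5 fail=4; on 'a' 4 → fail=9;  out {2}∪{4}={2,4}
  n8('aba'): parent n7 fail=4; on 'a' 4 → fail=9;  out {3}∪{4}={3,4}

Text stream:
[0] read 'c'  n0⇒n0
[1] read 'a'  n0⇒n1
[2] read 'b'  n1⇒n7  ** P1@[2:2]
[3] read 'a'  n7⇒n8  ** P3@[1:3],P4@[2:3]
[4] read 'b'  n8⇒n7 (fail-walked)  ** P1@[4:4]
[5] read 'a'  n7⇒n8  ** P3@[3:5],P4@[4:5]
[6] read 'b'  n8⇒n7 (fail-walked)  ** P1@[6:6]
[7] read 'a'  n7⇒n8  ** P3@[5:7],P4@[6:7]
[8] read 'b'  n8⇒n7 (fail-walked)  ** P1@[8:8]
[9] read 'c'  n7⇒n0 (fail-walked)
[10] read 'a'  n0⇒n1
[11] read 'a'  n1⇒n1 (fail-walked)
[12] read 'b'  n1⇒n7  ** P1@[12:12]
[13] read 'a'  n7⇒n8  ** P3@[11:13],P4@[12:13]
[14] read 'b'  n8⇒n7 (fail-walked)  ** P1@[14:14]
[15] read 'b'  n7⇒n5 (fail-walked)  ** P1@[15:15]
[16] read 'b'  n5⇒n5 (fail-walked)  ** P1@[16:16]
[17] read 'b'  n5⇒n5 (fail-walked)  ** P1@[17:17]
[18] read 'a'  n5⇒n6  ** P2@[16:18],P4@[17:18]
[19] read 'a'  n6⇒n1 (fail-walked)
[20] read 'a'  n1⇒n1 (fail-walked)
[21] read 'b'  n1⇒n7  ** P1@[21:21]
[22] read 'a'  n7⇒n8  ** P3@[20:22],P4@[21:22]
[23] read 'b'  n8⇒n7 (fail-walked)  ** P1@[23:23]
[24] read 'a'  n7⇒n8  ** P3@[22:24],P4@[23:24]
[25] read 'b'  n8⇒n7 (fail-walked)  ** P1@[25:25]
[26] read 'b'  n7⇒n5 (fail-walked)  ** P1@[26:26]
[27] read 'a'  n5⇒n6  ** P2@[25:27],P4@[26:27]
[28] read 'b'  n6⇒n7 (fail-walked)  ** P1@[28:28]
[29] read 'a'  n7⇒n8  ** P3@[27:29],P4@[28:29]
[30] read 'c'  n8⇒n2 (fail-walked)
[31] read 'a'  n2⇒n3  ** P0@[29:31]
[32] read 'b'  n3⇒n7 (fail-walked)  ** P1@[32:32]
[33] read 'a'  n7⇒n8  ** P3@[31:33],P4@[32:33]
[34] read 'b'  n8⇒n7 (fail-walked)  ** P1@[34:34]
[35] read 'c'  n7⇒n0 (fail-walked)
[36] read 'a'  n0⇒n1
[37] read 'c'  n1⇒n2
[38] read 'a'  n2⇒n3  ** P0@[36:38]
[39] read 'b'  n3⇒n7 (fail-walked)  ** P1@[39:39]
[40] read 'a'  n7⇒n8  ** P3@[38:40],P4@[39:40]
[41] read 'c'  n8⇒n2 (fail-walked)
[42] read 'a'  n2⇒n3  ** P0@[40:42]
[43] read 'b'  n3⇒n7 (fail-walked)  ** P1@[43:43]
[44] read 'c'  n7⇒n0 (fail-walked)
[45] read 'b'  n0⇒n4  ** P1@[45:45]
[46] read 'a'  n4⇒n9  ** P4@[45:46]
[47] read 'b'  n9⇒n7 (fail-walked)  ** P1@[47:47]
[48] read 'b'  n7⇒n5 (fail-walked)  ** P1@[48:48]

All matches (sorted): [[2,1],[3,3],[3,4],[4,1],[5,3],[5,4],[6,1],[7,3],[7,4],[8,1],[12,1],[13,3],[13,4],[14,1],[15,1],[16,1],[17,1],[18,2],[18,4],[21,1],[22,3],[22,4],[23,1],[24,3],[24,4],[25,1],[26,1],[27,2],[27,4],[28,1],[29,3],[29,4],[31,0],[32,1],[33,3],[33,4],[34,1],[38,0],[39,1],[40,3],[40,4],[42,0],[43,1],[45,1],[46,4],[47,1],[48,1]]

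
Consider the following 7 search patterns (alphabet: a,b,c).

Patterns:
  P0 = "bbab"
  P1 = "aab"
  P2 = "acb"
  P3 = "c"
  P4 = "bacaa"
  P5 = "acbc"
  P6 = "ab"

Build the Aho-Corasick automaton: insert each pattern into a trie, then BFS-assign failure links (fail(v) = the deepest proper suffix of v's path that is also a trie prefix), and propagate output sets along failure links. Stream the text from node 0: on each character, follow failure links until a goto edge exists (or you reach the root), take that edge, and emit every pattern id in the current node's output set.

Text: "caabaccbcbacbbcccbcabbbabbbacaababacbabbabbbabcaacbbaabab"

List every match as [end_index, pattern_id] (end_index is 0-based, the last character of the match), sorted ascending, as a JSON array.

Build:
Trie (insert patterns):
  n0 'ε': a→5 b→1 c→10
  n1 'b': a→11 b→2
  n2 'bb': a→3
  n3 'bba': b→4
  n4 'bbab': ·  ←P0
  n5 'a': a→6 b→16 c→8
  n6 'aa': b→7
  n7 'aab': ·  ←P1
  n8 'ac': b→9
  n9 'acb': c→15  ←P2
  n10 'c': ·  ←P3
  n11 'ba': c→12
  n12 'bac': a→13
  n13 'baca': a→14
  n14 'bacaa': ·  ←P4
  n15 'acbc': ·  ←P5
  n16 'ab': ·  ←P6

Failure links (BFS by depth):
  fail(1) 'b': from fail(0)=0 chase 'b': 0 ⇒ 0;  out=∅∪out(0)=∅
  fail(5) 'a': from fail(0)=0 chase 'a': 0 ⇒ 0;  out=∅∪out(0)=∅
  fail(10) 'c': from fail(0)=0 chase 'c': 0 ⇒ 0;  out={3}∪out(0)={3}
  fail(2) 'bb': from fail(1)=0 chase 'b': 0 ⇒ 1;  out=∅∪out(1)=∅
  fail(6) 'aa': from fail(5)=0 chase 'a': 0 ⇒ 5;  out=∅∪out(5)=∅
  fail(8) 'ac': from fail(5)=0 chase 'c': 0 ⇒ 10;  out=∅∪out(10)={3}
  fail(11) 'ba': from fail(1)=0 chase 'a': 0 ⇒ 5;  out=∅∪out(5)=∅
  fail(16) 'ab': from fail(5)=0 chase 'b': 0 ⇒ 1;  out={6}∪out(1)={6}
  fail(3) 'bba': from fail(2)=1 chase 'a': 1 ⇒ 11;  out=∅∪out(11)=∅
  fail(7) 'aab': from fail(6)=5 chase 'b': 5 ⇒ 16;  out={1}∪out(16)={1,6}
  fail(9) 'acb': from fail(8)=10 chase 'b': 10→0 ⇒ 1;  out={2}∪out(1)={2}
  fail(12) 'bac': from fail(11)=5 chase 'c': 5 ⇒ 8;  out=∅∪out(8)={3}
  fail(4) 'bbab': from fail(3)=11 chase 'b': 11→5 ⇒ 16;  out={0}∪out(16)={0,6}
  fail(13) 'baca': from fail(12)=8 chase 'a': 8→10→0 ⇒ 5;  out=∅∪out(5)=∅
  fail(15) 'acbc': from fail(9)=1 chase 'c': 1→0 ⇒ 10;  out={5}∪out(10)={3,5}
  fail(14) 'bacaa': from fail(13)=5 chase 'a': 5 ⇒ 6;  out={4}∪out(6)={4}

Text stream:
i=0 'c': node 0→10  → match P3@[0:0]
i=1 'a': node 10→5 (fail-walked)
i=2 'a': node 5→6
i=3 'b': node 6→7  → match P1@[1:3],P6@[2:3]
i=4 'a': node 7→11 (fail-walked)
i=5 'c': node 11→12  → match P3@[5:5]
i=6 'c': node 12→10 (fail-walked)  → match P3@[6:6]
i=7 'b': node 10→1 (fail-walked)
i=8 'c': node 1→10 (fail-walked)  → match P3@[8:8]
i=9 'b': node 10→1 (fail-walked)
i=10 'a': node 1→11
i=11 'c': node 11→12  → match P3@[11:11]
i=12 'b': node 12→9 (fail-walked)  → match P2@[10:12]
i=13 'b': node 9→2 (fail-walked)
i=14 'c': node 2→10 (fail-walked)  → match P3@[14:14]
i=15 'c': node 10→10 (fail-walked)  → match P3@[15:15]
i=16 'c': node 10→10 (fail-walked)  → match P3@[16:16]
i=17 'b': node 10→1 (fail-walked)
i=18 'c': node 1→10 (fail-walked)  → match P3@[18:18]
i=19 'a': node 10→5 (fail-walked)
i=20 'b': node 5→16  → match P6@[19:20]
i=21 'b': node 16→2 (fail-walked)
i=22 'b': node 2→2 (fail-walked)
i=23 'a': node 2→3
i=24 'b': node 3→4  → match P0@[21:24],P6@[23:24]
i=25 'b': node 4→2 (fail-walked)
i=26 'b': node 2→2 (fail-walked)
i=27 'a': node 2→3
i=28 'c': node 3→12 (fail-walked)  → match P3@[28:28]
i=29 'a': node 12→13
i=30 'a': node 13→14  → match P4@[26:30]
i=31 'b': node 14→7 (fail-walked)  → match P1@[29:31],P6@[30:31]
i=32 'a': node 7→11 (fail-walked)
i=33 'b': node 11→16 (fail-walked)  → match P6@[32:33]
i=34 'a': node 16→11 (fail-walked)
i=35 'c': node 11→12  → match P3@[35:35]
i=36 'b': node 12→9 (fail-walked)  → match P2@[34:36]
i=37 'a': node 9→11 (fail-walked)
i=38 'b': node 11→16 (fail-walked)  → match P6@[37:38]
i=39 'b': node 16→2 (fail-walked)
i=40 'a': node 2→3
i=41 'b': node 3→4  → match P0@[38:41],P6@[40:41]
i=42 'b': node 4→2 (fail-walked)
i=43 'b': node 2→2 (fail-walked)
i=44 'a': node 2→3
i=45 'b': node 3→4  → match P0@[42:45],P6@[44:45]
i=46 'c': node 4→10 (fail-walked)  → match P3@[46:46]
i=47 'a': node 10→5 (fail-walked)
i=48 'a': node 5→6
i=49 'c': node 6→8 (fail-walked)  → match P3@[49:49]
i=50 'b': node 8→9  → match P2@[48:50]
i=51 'b': node 9→2 (fail-walked)
i=52 'a': node 2→3
i=53 'a': node 3→6 (fail-walked)
i=54 'b': node 6→7  → match P1@[52:54],P6@[53:54]
i=55 'a': node 7→11 (fail-walked)
i=56 'b': node 11→16 (fail-walked)  → match P6@[55:56]

Result: [[0,3],[3,1],[3,6],[5,3],[6,3],[8,3],[11,3],[12,2],[14,3],[15,3],[16,3],[18,3],[20,6],[24,0],[24,6],[28,3],[30,4],[31,1],[31,6],[33,6],[35,3],[36,2],[38,6],[41,0],[41,6],[45,0],[45,6],[46,3],[49,3],[50,2],[54,1],[54,6],[56,6]]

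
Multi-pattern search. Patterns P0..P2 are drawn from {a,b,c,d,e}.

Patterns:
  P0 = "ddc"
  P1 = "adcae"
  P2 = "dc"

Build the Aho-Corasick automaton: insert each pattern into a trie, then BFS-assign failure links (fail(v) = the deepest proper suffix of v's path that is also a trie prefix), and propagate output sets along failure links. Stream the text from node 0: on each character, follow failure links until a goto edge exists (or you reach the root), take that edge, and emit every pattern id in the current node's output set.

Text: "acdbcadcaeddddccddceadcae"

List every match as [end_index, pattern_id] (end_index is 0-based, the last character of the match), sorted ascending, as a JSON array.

Construct AC machine:
Trie (insert patterns):
  0='ε' goto a→4 d→1
  1='d' goto c→9 d→2
  2='dd' goto c→3
  3='ddc' goto ·  ←P0
  4='a' goto d→5
  5='ad' goto c→6
  6='adc' goto a→7
  7='adca' goto e→8
  8='adcae' goto ·  ←P1
  9='dc' goto ·  ←P2

BFS fail/out derivation:
  n1('d'): parent n0 fail=0; on 'd' 0 → fail=0;  out ∅∪∅=∅
  n4('a'): parent n0 fail=0; on 'a' 0 → fail=0;  out ∅∪∅=∅
  n2('dd'): parent n1 fail=0; on 'd' 0 → fail=1;  out ∅∪∅=∅
  n5('ad'): parent n4 fail=0; on 'd' 0 → fail=1;  out ∅∪∅=∅
  n9('dc'): parent n1 fail=0; on 'c' 0 → fail=0;  out {2}∪∅={2}
  n3('ddc'): parent n2 fail=1; on 'c' 1 → fail=9;  out {0}∪{2}={0,2}
  n6('adc'): parent n5 fail=1; on 'c' 1 → fail=9;  out ∅∪{2}={2}
  n7('adca'): parent n6 fail=9; on 'a' 9→0 → fail=4;  out ∅∪∅=∅
  n8('adcae'): parent n7 fail=4; on 'e' 4→0 → fail=0;  out {1}∪∅={1}

Scan:
pos 0 'a': at 4
pos 1 'c': at 0 (fail-walked)
pos 2 'd': at 1
pos 3 'b': at 0 (fail-walked)
pos 4 'c': at 0
pos 5 'a': at 4
pos 6 'd': at 5
pos 7 'c': at 6  ** P2@[6:7]
pos 8 'a': at 7
pos 9 'e': at 8  ** P1@[5:9]
pos 10 'd': at 1 (fail-walked)
pos 11 'd': at 2
pos 12 'd': at 2 (fail-walked)
pos 13 'd': at 2 (fail-walked)
pos 14 'c': at 3  ** P0@[12:14],P2@[13:14]
pos 15 'c': at 0 (fail-walked)
pos 16 'd': at 1
pos 17 'd': at 2
pos 18 'c': at 3  ** P0@[16:18],P2@[17:18]
pos 19 'e': at 0 (fail-walked)
pos 20 'a': at 4
pos 21 'd': at 5
pos 22 'c': at 6  ** P2@[21:22]
pos 23 'a': at 7
pos 24 'e': at 8  ** P1@[20:24]

All matches (sorted): [[7,2],[9,1],[14,0],[14,2],[18,0],[18,2],[22,2],[24,1]]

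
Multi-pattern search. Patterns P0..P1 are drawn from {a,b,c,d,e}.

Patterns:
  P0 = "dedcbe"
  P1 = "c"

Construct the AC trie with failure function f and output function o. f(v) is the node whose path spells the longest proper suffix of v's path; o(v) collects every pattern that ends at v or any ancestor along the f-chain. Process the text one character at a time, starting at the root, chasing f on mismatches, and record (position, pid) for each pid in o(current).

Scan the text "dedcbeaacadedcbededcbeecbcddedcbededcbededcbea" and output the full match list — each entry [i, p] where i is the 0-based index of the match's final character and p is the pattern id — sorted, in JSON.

Construct AC machine:
Trie (insert patterns):
  0='ε' goto c→7 d→1
  1='d' goto e→2
  2='de' goto d→3
  3='ded' goto c→4
  4='dedc' goto b→5
  5='dedcb' goto e→6
  6='dedcbe' goto ·  [P0 ends]
  7='c' goto ·  [P1 ends]

BFS fail/out derivation:
  n1('d'): parent n0 fail=0; on 'd' 0 → fail=0;  out ∅∪∅=∅
  n7('c'): parent n0 fail=0; on 'c' 0 → fail=0;  out {1}∪∅={1}
  n2('de'): parent n1 fail=0; on 'e' 0 → fail=0;  out ∅∪∅=∅
  n3('ded'): parent n2 fail=0; on 'd' 0 → fail=1;  out ∅∪∅=∅
  n4('dedc'): parent n3 fail=1; on 'c' 1→0 → fail=7;  out ∅∪{1}={1}
  n5('dedcb'): parent n4 fail=7; on 'b' 7→0 → fail=0;  out ∅∪∅=∅
  n6('dedcbe'): parent n5 fail=0; on 'e' 0 → fail=0;  out {0}∪∅={0}

Text stream:
pos 0 'd': at 1
pos 1 'e': at 2
pos 2 'd': at 3
pos 3 'c': at 4  ** P1@[3:3]
pos 4 'b': at 5
pos 5 'e': at 6  ** P0@[0:5]
pos 6 'a': at 0 (via fail)
pos 7 'a': at 0
pos 8 'c': at 7  ** P1@[8:8]
pos 9 'a': at 0 (via fail)
pos 10 'd': at 1
pos 11 'e': at 2
pos 12 'd': at 3
pos 13 'c': at 4  ** P1@[13:13]
pos 14 'b': at 5
pos 15 'e': at 6  ** P0@[10:15]
pos 16 'd': at 1 (via fail)
pos 17 'e': at 2
pos 18 'd': at 3
pos 19 'c': at 4  ** P1@[19:19]
pos 20 'b': at 5
pos 21 'e': at 6  ** P0@[16:21]
pos 22 'e': at 0 (via fail)
pos 23 'c': at 7  ** P1@[23:23]
pos 24 'b': at 0 (via fail)
pos 25 'c': at 7  ** P1@[25:25]
pos 26 'd': at 1 (via fail)
pos 27 'd': at 1 (via fail)
pos 28 'e': at 2
pos 29 'd': at 3
pos 30 'c': at 4  ** P1@[30:30]
pos 31 'b': at 5
pos 32 'e': at 6  ** P0@[27:32]
pos 33 'd': at 1 (via fail)
pos 34 'e': at 2
pos 35 'd': at 3
pos 36 'c': at 4  ** P1@[36:36]
pos 37 'b': at 5
pos 38 'e': at 6  ** P0@[33:38]
pos 39 'd': at 1 (via fail)
pos 40 'e': at 2
pos 41 'd': at 3
pos 42 'c': at 4  ** P1@[42:42]
pos 43 'b': at 5
pos 44 'e': at 6  ** P0@[39:44]
pos 45 'a': at 0 (via fail)

Matches: [[3,1],[5,0],[8,1],[13,1],[15,0],[19,1],[21,0],[23,1],[25,1],[30,1],[32,0],[36,1],[38,0],[42,1],[44,0]]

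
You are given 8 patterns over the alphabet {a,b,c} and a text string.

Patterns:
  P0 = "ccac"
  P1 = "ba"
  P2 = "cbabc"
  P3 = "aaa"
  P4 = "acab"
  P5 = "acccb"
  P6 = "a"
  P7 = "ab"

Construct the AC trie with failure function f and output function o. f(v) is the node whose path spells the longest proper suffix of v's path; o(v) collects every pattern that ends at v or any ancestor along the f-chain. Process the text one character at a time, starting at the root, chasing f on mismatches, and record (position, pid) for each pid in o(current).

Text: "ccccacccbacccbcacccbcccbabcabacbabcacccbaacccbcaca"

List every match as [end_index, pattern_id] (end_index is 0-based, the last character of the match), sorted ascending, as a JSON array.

Build:
Trie (insert patterns):
  0='ε' goto a→11 b→5 c→1
  1='c' goto b→7 c→2
  2='cc' goto a→3
  3='cca' goto c→4
  4='ccac' goto ·  ←P0
  5='b' goto a→6
  6='ba' goto ·  ←P1
  7='cb' goto a→8
  8='cba' goto b→9
  9='cbab' goto c→10
  10='cbabc' goto ·  ←P2
  11='a' goto a→12 b→20 c→14  ←P6
  12='aa' goto a→13
  13='aaa' goto ·  ←P3
  14='ac' goto a→15 c→17
  15='aca' goto b→16
  16='acab' goto ·  ←P4
  17='acc' goto c→18
  18='accc' goto b→19
  19='acccb' goto ·  ←P5
  20='ab' goto ·  ←P7

Failure links (BFS by depth):
  fail(1) 'c': from fail(0)=0 chase 'c': 0 ⇒ 0;  out=∅∪out(0)=∅
  fail(5) 'b': from fail(0)=0 chase 'b': 0 ⇒ 0;  out=∅∪out(0)=∅
  fail(11) 'a': from fail(0)=0 chase 'a': 0 ⇒ 0;  out={6}∪out(0)={6}
  fail(2) 'cc': from fail(1)=0 chase 'c': 0 ⇒ 1;  out=∅∪out(1)=∅
  fail(6) 'ba': from fail(5)=0 chase 'a': 0 ⇒ 11;  out={1}∪out(11)={1,6}
  fail(7) 'cb': from fail(1)=0 chase 'b': 0 ⇒ 5;  out=∅∪out(5)=∅
  fail(12) 'aa': from fail(11)=0 chase 'a': 0 ⇒ 11;  out=∅∪out(11)={6}
  fail(14) 'ac': from fail(11)=0 chase 'c': 0 ⇒ 1;  out=∅∪out(1)=∅
  fail(20) 'ab': from fail(11)=0 chase 'b': 0 ⇒ 5;  out={7}∪out(5)={7}
  fail(3) 'cca': from fail(2)=1 chase 'a': 1→0 ⇒ 11;  out=∅∪out(11)={6}
  fail(8) 'cba': from fail(7)=5 chase 'a': 5 ⇒ 6;  out=∅∪out(6)={1,6}
  fail(13) 'aaa': from fail(12)=11 chase 'a': 11 ⇒ 12;  out={3}∪out(12)={3,6}
  fail(15) 'aca': from fail(14)=1 chase 'a': 1→0 ⇒ 11;  out=∅∪out(11)={6}
  fail(17) 'acc': from fail(14)=1 chase 'c': 1 ⇒ 2;  out=∅∪out(2)=∅
  fail(4) 'ccac': from fail(3)=11 chase 'c': 11 ⇒ 14;  out={0}∪out(14)={0}
  fail(9) 'cbab': from fail(8)=6 chase 'b': 6→11 ⇒ 20;  out=∅∪out(20)={7}
  fail(16) 'acab': from fail(15)=11 chase 'b': 11 ⇒ 20;  out={4}∪out(20)={4,7}
  fail(18) 'accc': from fail(17)=2 chase 'c': 2→1 ⇒ 2;  out=∅∪out(2)=∅
  fail(10) 'cbabc': from fail(9)=20 chase 'c': 20→5→0 ⇒ 1;  out={2}∪out(1)={2}
  fail(19) 'acccb': from fail(18)=2 chase 'b': 2→1 ⇒ 7;  out={5}∪out(7)={5}

Text stream:
pos 0 'c': at 1
pos 1 'c': at 2
pos 2 'c': at 2 (via fail)
pos 3 'c': at 2 (via fail)
pos 4 'a': at 3  emit P6@[4:4]
pos 5 'c': at 4  emit P0@[2:5]
pos 6 'c': at 17 (via fail)
pos 7 'c': at 18
pos 8 'b': at 19  emit P5@[4:8]
pos 9 'a': at 8 (via fail)  emit P1@[8:9],P6@[9:9]
pos 10 'c': at 14 (via fail)
pos 11 'c': at 17
pos 12 'c': at 18
pos 13 'b': at 19  emit P5@[9:13]
pos 14 'c': at 1 (via fail)
pos 15 'a': at 11 (via fail)  emit P6@[15:15]
pos 16 'c': at 14
pos 17 'c': at 17
pos 18 'c': at 18
pos 19 'b': at 19  emit P5@[15:19]
pos 20 'c': at 1 (via fail)
pos 21 'c': at 2
pos 22 'c': at 2 (via fail)
pos 23 'b': at 7 (via fail)
pos 24 'a': at 8  emit P1@[23:24],P6@[24:24]
pos 25 'b': at 9  emit P7@[24:25]
pos 26 'c': at 10  emit P2@[22:26]
pos 27 'a': at 11 (via fail)  emit P6@[27:27]
pos 28 'b': at 20  emit P7@[27:28]
pos 29 'a': at 6 (via fail)  emit P1@[28:29],P6@[29:29]
pos 30 'c': at 14 (via fail)
pos 31 'b': at 7 (via fail)
pos 32 'a': at 8  emit P1@[31:32],P6@[32:32]
pos 33 'b': at 9  emit P7@[32:33]
pos 34 'c': at 10  emit P2@[30:34]
pos 35 'a': at 11 (via fail)  emit P6@[35:35]
pos 36 'c': at 14
pos 37 'c': at 17
pos 38 'c': at 18
pos 39 'b': at 19  emit P5@[35:39]
pos 40 'a': at 8 (via fail)  emit P1@[39:40],P6@[40:40]
pos 41 'a': at 12 (via fail)  emit P6@[41:41]
pos 42 'c': at 14 (via fail)
pos 43 'c': at 17
pos 44 'c': at 18
pos 45 'b': at 19  emit P5@[41:45]
pos 46 'c': at 1 (via fail)
pos 47 'a': at 11 (via fail)  emit P6@[47:47]
pos 48 'c': at 14
pos 49 'a': at 15  emit P6@[49:49]

Result: [[4,6],[5,0],[8,5],[9,1],[9,6],[13,5],[15,6],[19,5],[24,1],[24,6],[25,7],[26,2],[27,6],[28,7],[29,1],[29,6],[32,1],[32,6],[33,7],[34,2],[35,6],[39,5],[40,1],[40,6],[41,6],[45,5],[47,6],[49,6]]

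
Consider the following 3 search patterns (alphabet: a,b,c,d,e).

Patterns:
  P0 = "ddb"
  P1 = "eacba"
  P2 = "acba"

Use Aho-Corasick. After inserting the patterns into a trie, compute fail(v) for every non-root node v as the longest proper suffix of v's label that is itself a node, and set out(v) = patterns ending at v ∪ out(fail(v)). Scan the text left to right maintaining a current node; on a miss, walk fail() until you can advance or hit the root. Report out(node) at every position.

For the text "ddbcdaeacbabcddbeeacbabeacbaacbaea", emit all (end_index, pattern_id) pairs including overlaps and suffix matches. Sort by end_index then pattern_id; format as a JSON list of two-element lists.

Build:
Trie (insert patterns):
  n0 'ε': a→9 d→1 e→4
  n1 'd': d→2
  n2 'dd': b→3
  n3 'ddb': ·  [P0 ends]
  n4 'e': a→5
  n5 'ea': c→6
  n6 'eac': b→7
  n7 'eacb': a→8
  n8 'eacba': ·  [P1 ends]
  n9 'a': c→10
  n10 'ac': b→11
  n11 'acb': a→12
  n12 'acba': ·  [P2 ends]

BFS fail/out derivation:
  fail(1) 'd': from fail(0)=0 chase 'd': 0 ⇒ 0;  out=∅∪out(0)=∅
  fail(4) 'e': from fail(0)=0 chase 'e': 0 ⇒ 0;  out=∅∪out(0)=∅
  fail(9) 'a': from fail(0)=0 chase 'a': 0 ⇒ 0;  out=∅∪out(0)=∅
  fail(2) 'dd': from fail(1)=0 chase 'd': 0 ⇒ 1;  out=∅∪out(1)=∅
  fail(5) 'ea': from fail(4)=0 chase 'a': 0 ⇒ 9;  out=∅∪out(9)=∅
  fail(10) 'ac': from fail(9)=0 chase 'c': 0 ⇒ 0;  out=∅∪out(0)=∅
  fail(3) 'ddb': from fail(2)=1 chase 'b': 1→0 ⇒ 0;  out={0}∪out(0)={0}
  fail(6) 'eac': from fail(5)=9 chase 'c': 9 ⇒ 10;  out=∅∪out(10)=∅
  fail(11) 'acb': from fail(10)=0 chase 'b': 0 ⇒ 0;  out=∅∪out(0)=∅
  fail(7) 'eacb': from fail(6)=10 chase 'b': 10 ⇒ 11;  out=∅∪out(11)=∅
  fail(12) 'acba': from fail(11)=0 chase 'a': 0 ⇒ 9;  out={2}∪out(9)={2}
  fail(8) 'eacba': from fail(7)=11 chase 'a': 11 ⇒ 12;  out={1}∪out(12)={1,2}

Text stream:
i=0 'd': node 0→1
i=1 'd': node 1→2
i=2 'b': node 2→3  emit P0@[0:2]
i=3 'c': node 3→0 (fail-walked)
i=4 'd': node 0→1
i=5 'a': node 1→9 (fail-walked)
i=6 'e': node 9→4 (fail-walked)
i=7 'a': node 4→5
i=8 'c': node 5→6
i=9 'b': node 6→7
i=10 'a': node 7→8  emit P1@[6:10],P2@[7:10]
i=11 'b': node 8→0 (fail-walked)
i=12 'c': node 0→0
i=13 'd': node 0→1
i=14 'd': node 1→2
i=15 'b': node 2→3  emit P0@[13:15]
i=16 'e': node 3→4 (fail-walked)
i=17 'e': node 4→4 (fail-walked)
i=18 'a': node 4→5
i=19 'c': node 5→6
i=20 'b': node 6→7
i=21 'a': node 7→8  emit P1@[17:21],P2@[18:21]
i=22 'b': node 8→0 (fail-walked)
i=23 'e': node 0→4
i=24 'a': node 4→5
i=25 'c': node 5→6
i=26 'b': node 6→7
i=27 'a': node 7→8  emit P1@[23:27],P2@[24:27]
i=28 'a': node 8→9 (fail-walked)
i=29 'c': node 9→10
i=30 'b': node 10→11
i=31 'a': node 11→12  emit P2@[28:31]
i=32 'e': node 12→4 (fail-walked)
i=33 'a': node 4→5

All matches (sorted): [[2,0],[10,1],[10,2],[15,0],[21,1],[21,2],[27,1],[27,2],[31,2]]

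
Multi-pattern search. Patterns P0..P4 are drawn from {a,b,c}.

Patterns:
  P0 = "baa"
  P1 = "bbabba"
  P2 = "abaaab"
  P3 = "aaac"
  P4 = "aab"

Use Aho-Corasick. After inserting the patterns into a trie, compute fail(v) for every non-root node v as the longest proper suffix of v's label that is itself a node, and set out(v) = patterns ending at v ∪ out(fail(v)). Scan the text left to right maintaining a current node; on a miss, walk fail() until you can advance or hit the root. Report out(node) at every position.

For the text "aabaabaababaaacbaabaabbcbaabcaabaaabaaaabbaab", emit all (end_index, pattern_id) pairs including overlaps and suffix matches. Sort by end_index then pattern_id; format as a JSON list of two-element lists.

Build automaton:
Trie (insert patterns):
  n0 'ε': a→9 b→1
  n1 'b': a→2 b→4
  n2 'ba': a→3
  n3 'baa': ·  [P0 ends]
  n4 'bb': a→5
  n5 'bba': b→6
  n6 'bbab': b→7
  n7 'bbabb': a→8
  n8 'bbabba': ·  [P1 ends]
  n9 'a': a→15 b→10
  n10 'ab': a→11
  n11 'aba': a→12
  n12 'abaa': a→13
  n13 'abaaa': b→14
  n14 'abaaab': ·  [P2 ends]
  n15 'aa': a→16 b→18
  n16 'aaa': c→17
  n17 'aaac': ·  [P3 ends]
  n18 'aab': ·  [P4 ends]

BFS fail/out derivation:
  n1('b'): parent n0 fail=0; on 'b' 0 → fail=0;  out ∅∪∅=∅
  n9('a'): parent n0 fail=0; on 'a' 0 → fail=0;  out ∅∪∅=∅
  n2('ba'): parent n1 fail=0; on 'a' 0 → fail=9;  out ∅∪∅=∅
  n4('bb'): parent n1 fail=0; on 'b' 0 → fail=1;  out ∅∪∅=∅
  n10('ab'): parent n9 fail=0; on 'b' 0 → fail=1;  out ∅∪∅=∅
  n15('aa'): parent n9 fail=0; on 'a' 0 → fail=9;  out ∅∪∅=∅
  n3('baa'): parent n2 fail=9; on 'a' 9 → fail=15;  out {0}∪∅={0}
  n5('bba'): parent n4 fail=1; on 'a' 1 → fail=2;  out ∅∪∅=∅
  n11('aba'): parent n10 fail=1; on 'a' 1 → fail=2;  out ∅∪∅=∅
  n16('aaa'): parent n15 fail=9; on 'a' 9 → fail=15;  out ∅∪∅=∅
  n18('aab'): parent n15 fail=9; on 'b' 9 → fail=10;  out {4}∪∅={4}
  n6('bbab'): parent n5 fail=2; on 'b' 2→9 → fail=10;  out ∅∪∅=∅
  n12('abaa'): parent n11 fail=2; on 'a' 2 → fail=3;  out ∅∪{0}={0}
  n17('aaac'): parent n16 fail=15; on 'c' 15→9→0 → fail=0;  out {3}∪∅={3}
  n7('bbabb'): parent n6 fail=10; on 'b' 10→1 → fail=4;  out ∅∪∅=∅
  n13('abaaa'): parent n12 fail=3; on 'a' 3→15 → fail=16;  out ∅∪∅=∅
  n8('bbabba'): parent n7 fail=4; on 'a' 4 → fail=5;  out {1}∪∅={1}
  n14('abaaab'): parent n13 fail=16; on 'b' 16→15 → fail=18;  out {2}∪{4}={2,4}

Text stream:
i=0 'a': node 0→9
i=1 'a': node 9→15
i=2 'b': node 15→18  → match P4@[0:2]
i=3 'a': node 18→11 ·f
i=4 'a': node 11→12  → match P0@[2:4]
i=5 'b': node 12→18 ·f  → match P4@[3:5]
i=6 'a': node 18→11 ·f
i=7 'a': node 11→12  → match P0@[5:7]
i=8 'b': node 12→18 ·f  → match P4@[6:8]
i=9 'a': node 18→11 ·f
i=10 'b': node 11→10 ·f
i=11 'a': node 10→11
i=12 'a': node 11→12  → match P0@[10:12]
i=13 'a': node 12→13
i=14 'c': node 13→17 ·f  → match P3@[11:14]
i=15 'b': node 17→1 ·f
i=16 'a': node 1→2
i=17 'a': node 2→3  → match P0@[15:17]
i=18 'b': node 3→18 ·f  → match P4@[16:18]
i=19 'a': node 18→11 ·f
i=20 'a': node 11→12  → match P0@[18:20]
i=21 'b': node 12→18 ·f  → match P4@[19:21]
i=22 'b': node 18→4 ·f
i=23 'c': node 4→0 ·f
i=24 'b': node 0→1
i=25 'a': node 1→2
i=26 'a': node 2→3  → match P0@[24:26]
i=27 'b': node 3→18 ·f  → match P4@[25:27]
i=28 'c': node 18→0 ·f
i=29 'a': node 0→9
i=30 'a': node 9→15
i=31 'b': node 15→18  → match P4@[29:31]
i=32 'a': node 18→11 ·f
i=33 'a': node 11→12  → match P0@[31:33]
i=34 'a': node 12→13
i=35 'b': node 13→14  → match P2@[30:35],P4@[33:35]
i=36 'a': node 14→11 ·f
i=37 'a': node 11→12  → match P0@[35:37]
i=38 'a': node 12→13
i=39 'a': node 13→16 ·f
i=40 'b': node 16→18 ·f  → match P4@[38:40]
i=41 'b': node 18→4 ·f
i=42 'a': node 4→5
i=43 'a': node 5→3 ·f  → match P0@[41:43]
i=44 'b': node 3→18 ·f  → match P4@[42:44]

Result: [[2,4],[4,0],[5,4],[7,0],[8,4],[12,0],[14,3],[17,0],[18,4],[20,0],[21,4],[26,0],[27,4],[31,4],[33,0],[35,2],[35,4],[37,0],[40,4],[43,0],[44,4]]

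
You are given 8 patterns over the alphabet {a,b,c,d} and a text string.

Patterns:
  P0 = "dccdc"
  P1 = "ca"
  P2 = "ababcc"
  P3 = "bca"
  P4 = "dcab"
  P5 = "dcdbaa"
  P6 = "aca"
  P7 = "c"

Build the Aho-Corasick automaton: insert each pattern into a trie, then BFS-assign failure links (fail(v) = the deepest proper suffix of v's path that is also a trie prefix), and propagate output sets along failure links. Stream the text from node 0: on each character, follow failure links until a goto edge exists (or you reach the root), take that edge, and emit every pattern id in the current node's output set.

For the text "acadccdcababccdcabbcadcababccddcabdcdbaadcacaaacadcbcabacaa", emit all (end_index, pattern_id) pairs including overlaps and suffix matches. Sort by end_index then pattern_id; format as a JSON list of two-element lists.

Construct AC machine:
Trie (insert patterns):
  0='ε' goto a→8 b→14 c→6 d→1
  1='d' goto c→2
  2='dc' goto a→17 c→3 d→19
  3='dcc' goto d→4
  4='dccd' goto c→5
  5='dccdc' goto ·  ←P0
  6='c' goto a→7  ←P7
  7='ca' goto ·  ←P1
  8='a' goto b→9 c→23
  9='ab' goto a→10
  10='aba' goto b→11
  11='abab' goto c→12
  12='ababc' goto c→13
  13='ababcc' goto ·  ←P2
  14='b' goto c→15
  15='bc' goto a→16
  16='bca' goto ·  ←P3
  17='dca' goto b→18
  18='dcab' goto ·  ←P4
  19='dcd' goto b→20
  20='dcdb' goto a→21
  21='dcdba' goto a→22
  22='dcdbaa' goto ·  ←P5
  23='ac' goto a→24
  24='aca' goto ·  ←P6

Failure links (BFS by depth):
  fail(1) 'd': from fail(0)=0 chase 'd': 0 ⇒ 0;  out=∅∪out(0)=∅
  fail(6) 'c': from fail(0)=0 chase 'c': 0 ⇒ 0;  out={7}∪out(0)={7}
  fail(8) 'a': from fail(0)=0 chase 'a': 0 ⇒ 0;  out=∅∪out(0)=∅
  fail(14) 'b': from fail(0)=0 chase 'b': 0 ⇒ 0;  out=∅∪out(0)=∅
  fail(2) 'dc': from fail(1)=0 chase 'c': 0 ⇒ 6;  out=∅∪out(6)={7}
  fail(7) 'ca': from fail(6)=0 chase 'a': 0 ⇒ 8;  out={1}∪out(8)={1}
  fail(9) 'ab': from fail(8)=0 chase 'b': 0 ⇒ 14;  out=∅∪out(14)=∅
  fail(15) 'bc': from fail(14)=0 chase 'c': 0 ⇒ 6;  out=∅∪out(6)={7}
  fail(23) 'ac': from fail(8)=0 chase 'c': 0 ⇒ 6;  out=∅∪out(6)={7}
  fail(3) 'dcc': from fail(2)=6 chase 'c': 6→0 ⇒ 6;  out=∅∪out(6)={7}
  fail(10) 'aba': from fail(9)=14 chase 'a': 14→0 ⇒ 8;  out=∅∪out(8)=∅
  fail(16) 'bca': from fail(15)=6 chase 'a': 6 ⇒ 7;  out={3}∪out(7)={1,3}
  fail(17) 'dca': from fail(2)=6 chase 'a': 6 ⇒ 7;  out=∅∪out(7)={1}
  fail(19) 'dcd': from fail(2)=6 chase 'd': 6→0 ⇒ 1;  out=∅∪out(1)=∅
  fail(24) 'aca': from fail(23)=6 chase 'a': 6 ⇒ 7;  out={6}∪out(7)={1,6}
  fail(4) 'dccd': from fail(3)=6 chase 'd': 6→0 ⇒ 1;  out=∅∪out(1)=∅
  fail(11) 'abab': from fail(10)=8 chase 'b': 8 ⇒ 9;  out=∅∪out(9)=∅
  fail(18) 'dcab': from fail(17)=7 chase 'b': 7→8 ⇒ 9;  out={4}∪out(9)={4}
  fail(20) 'dcdb': from fail(19)=1 chase 'b': 1→0 ⇒ 14;  out=∅∪out(14)=∅
  fail(5) 'dccdc': from fail(4)=1 chase 'c': 1 ⇒ 2;  out={0}∪out(2)={0,7}
  fail(12) 'ababc': from fail(11)=9 chase 'c': 9→14 ⇒ 15;  out=∅∪out(15)={7}
  fail(21) 'dcdba': from fail(20)=14 chase 'a': 14→0 ⇒ 8;  out=∅∪out(8)=∅
  fail(13) 'ababcc': from fail(12)=15 chase 'c': 15→6→0 ⇒ 6;  out={2}∪out(6)={2,7}
  fail(22) 'dcdbaa': from fail(21)=8 chase 'a': 8→0 ⇒ 8;  out={5}∪out(8)={5}

Run:
pos 0 'a': at 8
pos 1 'c': at 23  emit P7@[1:1]
pos 2 'a': at 24  emit P1@[1:2],P6@[0:2]
pos 3 'd': at 1 (via fail)
pos 4 'c': at 2  emit P7@[4:4]
pos 5 'c': at 3  emit P7@[5:5]
pos 6 'd': at 4
pos 7 'c': at 5  emit P0@[3:7],P7@[7:7]
pos 8 'a': at 17 (via fail)  emit P1@[7:8]
pos 9 'b': at 18  emit P4@[6:9]
pos 10 'a': at 10 (via fail)
pos 11 'b': at 11
pos 12 'c': at 12  emit P7@[12:12]
pos 13 'c': at 13  emit P2@[8:13],P7@[13:13]
pos 14 'd': at 1 (via fail)
pos 15 'c': at 2  emit P7@[15:15]
pos 16 'a': at 17  emit P1@[15:16]
pos 17 'b': at 18  emit P4@[14:17]
pos 18 'b': at 14 (via fail)
pos 19 'c': at 15  emit P7@[19:19]
pos 20 'a': at 16  emit P1@[19:20],P3@[18:20]
pos 21 'd': at 1 (via fail)
pos 22 'c': at 2  emit P7@[22:22]
pos 23 'a': at 17  emit P1@[22:23]
pos 24 'b': at 18  emit P4@[21:24]
pos 25 'a': at 10 (via fail)
pos 26 'b': at 11
pos 27 'c': at 12  emit P7@[27:27]
pos 28 'c': at 13  emit P2@[23:28],P7@[28:28]
pos 29 'd': at 1 (via fail)
pos 30 'd': at 1 (via fail)
pos 31 'c': at 2  emit P7@[31:31]
pos 32 'a': at 17  emit P1@[31:32]
pos 33 'b': at 18  emit P4@[30:33]
pos 34 'd': at 1 (via fail)
pos 35 'c': at 2  emit P7@[35:35]
pos 36 'd': at 19
pos 37 'b': at 20
pos 38 'a': at 21
pos 39 'a': at 22  emit P5@[34:39]
pos 40 'd': at 1 (via fail)
pos 41 'c': at 2  emit P7@[41:41]
pos 42 'a': at 17  emit P1@[41:42]
pos 43 'c': at 23 (via fail)  emit P7@[43:43]
pos 44 'a': at 24  emit P1@[43:44],P6@[42:44]
pos 45 'a': at 8 (via fail)
pos 46 'a': at 8 (via fail)
pos 47 'c': at 23  emit P7@[47:47]
pos 48 'a': at 24  emit P1@[47:48],P6@[46:48]
pos 49 'd': at 1 (via fail)
pos 50 'c': at 2  emit P7@[50:50]
pos 51 'b': at 14 (via fail)
pos 52 'c': at 15  emit P7@[52:52]
pos 53 'a': at 16  emit P1@[52:53],P3@[51:53]
pos 54 'b': at 9 (via fail)
pos 55 'a': at 10
pos 56 'c': at 23 (via fail)  emit P7@[56:56]
pos 57 'a': at 24  emit P1@[56:57],P6@[55:57]
pos 58 'a': at 8 (via fail)

Result: [[1,7],[2,1],[2,6],[4,7],[5,7],[7,0],[7,7],[8,1],[9,4],[12,7],[13,2],[13,7],[15,7],[16,1],[17,4],[19,7],[20,1],[20,3],[22,7],[23,1],[24,4],[27,7],[28,2],[28,7],[31,7],[32,1],[33,4],[35,7],[39,5],[41,7],[42,1],[43,7],[44,1],[44,6],[47,7],[48,1],[48,6],[50,7],[52,7],[53,1],[53,3],[56,7],[57,1],[57,6]]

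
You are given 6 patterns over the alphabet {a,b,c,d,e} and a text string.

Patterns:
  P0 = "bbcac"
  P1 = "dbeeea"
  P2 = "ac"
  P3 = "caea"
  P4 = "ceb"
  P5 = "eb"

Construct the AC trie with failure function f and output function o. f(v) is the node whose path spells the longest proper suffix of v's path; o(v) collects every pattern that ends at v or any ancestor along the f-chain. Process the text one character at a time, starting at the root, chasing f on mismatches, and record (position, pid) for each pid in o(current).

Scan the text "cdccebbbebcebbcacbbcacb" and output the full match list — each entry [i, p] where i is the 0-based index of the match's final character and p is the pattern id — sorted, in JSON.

Build automaton:
Trie (insert patterns):
  0='ε' goto a→12 b→1 c→14 d→6 e→20
  1='b' goto b→2
  2='bb' goto c→3
  3='bbc' goto a→4
  4='bbca' goto c→5
  5='bbcac' goto ·  [P0 ends]
  6='d' goto b→7
  7='db' goto e→8
  8='dbe' goto e→9
  9='dbee' goto e→10
  10='dbeee' goto a→11
  11='dbeeea' goto ·  [P1 ends]
  12='a' goto c→13
  13='ac' goto ·  [P2 ends]
  14='c' goto a→15 e→18
  15='ca' goto e→16
  16='cae' goto a→17
  17='caea' goto ·  [P3 ends]
  18='ce' goto b→19
  19='ceb' goto ·  [P4 ends]
  20='e' goto b→21
  21='eb' goto ·  [P5 ends]

Failure links (BFS by depth):
  n1('b'): parent n0 fail=0; on 'b' 0 → fail=0;  out ∅∪∅=∅
  n6('d'): parent n0 fail=0; on 'd' 0 → fail=0;  out ∅∪∅=∅
  n12('a'): parent n0 fail=0; on 'a' 0 → fail=0;  out ∅∪∅=∅
  n14('c'): parent n0 fail=0; on 'c' 0 → fail=0;  out ∅∪∅=∅
  n20('e'): parent n0 fail=0; on 'e' 0 → fail=0;  out ∅∪∅=∅
  n2('bb'): parent n1 fail=0; on 'b' 0 → fail=1;  out ∅∪∅=∅
  n7('db'): parent n6 fail=0; on 'b' 0 → fail=1;  out ∅∪∅=∅
  n13('ac'): parent n12 fail=0; on 'c' 0 → fail=14;  out {2}∪∅={2}
  n15('ca'): parent n14 fail=0; on 'a' 0 → fail=12;  out ∅∪∅=∅
  n18('ce'): parent n14 fail=0; on 'e' 0 → fail=20;  out ∅∪∅=∅
  n21('eb'): parent n20 fail=0; on 'b' 0 → fail=1;  out {5}∪∅={5}
  n3('bbc'): parent n2 fail=1; on 'c' 1→0 → fail=14;  out ∅∪∅=∅
  n8('dbe'): parent n7 fail=1; on 'e' 1→0 → fail=20;  out ∅∪∅=∅
  n16('cae'): parent n15 fail=12; on 'e' 12→0 → fail=20;  out ∅∪∅=∅
  n19('ceb'): parent n18 fail=20; on 'b' 20 → fail=21;  out {4}∪{5}={4,5}
  n4('bbca'): parent n3 fail=14; on 'a' 14 → fail=15;  out ∅∪∅=∅
  n9('dbee'): parent n8 fail=20; on 'e' 20→0 → fail=20;  out ∅∪∅=∅
  n17('caea'): parent n16 fail=20; on 'a' 20→0 → fail=12;  out {3}∪∅={3}
  n5('bbcac'): parent n4 fail=15; on 'c' 15→12 → fail=13;  out {0}∪{2}={0,2}
  n10('dbeee'): parent n9 fail=20; on 'e' 20→0 → fail=20;  out ∅∪∅=∅
  n11('dbeeea'): parent n10 fail=20; on 'a' 20→0 → fail=12;  out {1}∪∅={1}

Text stream:
pos 0 'c': at 14
pos 1 'd': at 6 (fail-walked)
pos 2 'c': at 14 (fail-walked)
pos 3 'c': at 14 (fail-walked)
pos 4 'e': at 18
pos 5 'b': at 19  → match P4@[3:5],P5@[4:5]
pos 6 'b': at 2 (fail-walked)
pos 7 'b': at 2 (fail-walked)
pos 8 'e': at 20 (fail-walked)
pos 9 'b': at 21  → match P5@[8:9]
pos 10 'c': at 14 (fail-walked)
pos 11 'e': at 18
pos 12 'b': at 19  → match P4@[10:12],P5@[11:12]
pos 13 'b': at 2 (fail-walked)
pos 14 'c': at 3
pos 15 'a': at 4
pos 16 'c': at 5  → match P0@[12:16],P2@[15:16]
pos 17 'b': at 1 (fail-walked)
pos 18 'b': at 2
pos 19 'c': at 3
pos 20 'a': at 4
pos 21 'c': at 5  → match P0@[17:21],P2@[20:21]
pos 22 'b': at 1 (fail-walked)

Result: [[5,4],[5,5],[9,5],[12,4],[12,5],[16,0],[16,2],[21,0],[21,2]]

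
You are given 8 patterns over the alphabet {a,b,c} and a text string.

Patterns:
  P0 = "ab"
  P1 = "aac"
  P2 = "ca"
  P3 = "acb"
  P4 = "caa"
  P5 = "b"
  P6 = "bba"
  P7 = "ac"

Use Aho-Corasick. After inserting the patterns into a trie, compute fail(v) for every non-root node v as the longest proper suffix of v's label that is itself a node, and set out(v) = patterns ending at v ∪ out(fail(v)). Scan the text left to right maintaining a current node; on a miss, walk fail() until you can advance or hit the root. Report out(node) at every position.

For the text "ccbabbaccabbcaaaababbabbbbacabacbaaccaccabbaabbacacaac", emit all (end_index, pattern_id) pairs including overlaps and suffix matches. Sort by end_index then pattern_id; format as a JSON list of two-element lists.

Build:
Trie (insert patterns):
  0='ε' goto a→1 b→10 c→5
  1='a' goto a→3 b→2 c→7
  2='ab' goto ·  ←P0
  3='aa' goto c→4
  4='aac' goto ·  ←P1
  5='c' goto a→6
  6='ca' goto a→9  ←P2
  7='ac' goto b→8  ←P7
  8='acb' goto ·  ←P3
  9='caa' goto ·  ←P4
  10='b' goto b→11  ←P5
  11='bb' goto a→12
  12='bba' goto ·  ←P6

Failure links (BFS by depth):
  n1('a'): parent n0 fail=0; on 'a' 0 → fail=0;  out ∅∪∅=∅
  n5('c'): parent n0 fail=0; on 'c' 0 → fail=0;  out ∅∪∅=∅
  n10('b'): parent n0 fail=0; on 'b' 0 → fail=0;  out {5}∪∅={5}
  n2('ab'): parent n1 fail=0; on 'b' 0 → fail=10;  out {0}∪{5}={0,5}
  n3('aa'): parent n1 fail=0; on 'a' 0 → fail=1;  out ∅∪∅=∅
  n6('ca'): parent n5 fail=0; on 'a' 0 → fail=1;  out {2}∪∅={2}
  n7('ac'): parent n1 fail=0; on 'c' 0 → fail=5;  out {7}∪∅={7}
  n11('bb'): parent n10 fail=0; on 'b' 0 → fail=10;  out ∅∪{5}={5}
  n4('aac'): parent n3 fail=1; on 'c' 1 → fail=7;  out {1}∪{7}={1,7}
  n8('acb'): parent n7 fail=5; on 'b' 5→0 → fail=10;  out {3}∪{5}={3,5}
  n9('caa'): parent n6 fail=1; on 'a' 1 → fail=3;  out {4}∪∅={4}
  n12('bba'): parent n11 fail=10; on 'a' 10→0 → fail=1;  out {6}∪∅={6}

Text stream:
i=0 'c': node 0→5
i=1 'c': node 5→5 (via fail)
i=2 'b': node 5→10 (via fail)  ** P5@[2:2]
i=3 'a': node 10→1 (via fail)
i=4 'b': node 1→2  ** P0@[3:4],P5@[4:4]
i=5 'b': node 2→11 (via fail)  ** P5@[5:5]
i=6 'a': node 11→12  ** P6@[4:6]
i=7 'c': node 12→7 (via fail)  ** P7@[6:7]
i=8 'c': node 7→5 (via fail)
i=9 'a': node 5→6  ** P2@[8:9]
i=10 'b': node 6→2 (via fail)  ** P0@[9:10],P5@[10:10]
i=11 'b': node 2→11 (via fail)  ** P5@[11:11]
i=12 'c': node 11→5 (via fail)
i=13 'a': node 5→6  ** P2@[12:13]
i=14 'a': node 6→9  ** P4@[12:14]
i=15 'a': node 9→3 (via fail)
i=16 'a': node 3→3 (via fail)
i=17 'b': node 3→2 (via fail)  ** P0@[16:17],P5@[17:17]
i=18 'a': node 2→1 (via fail)
i=19 'b': node 1→2  ** P0@[18:19],P5@[19:19]
i=20 'b': node 2→11 (via fail)  ** P5@[20:20]
i=21 'a': node 11→12  ** P6@[19:21]
i=22 'b': node 12→2 (via fail)  ** P0@[21:22],P5@[22:22]
i=23 'b': node 2→11 (via fail)  ** P5@[23:23]
i=24 'b': node 11→11 (via fail)  ** P5@[24:24]
i=25 'b': node 11→11 (via fail)  ** P5@[25:25]
i=26 'a': node 11→12  ** P6@[24:26]
i=27 'c': node 12→7 (via fail)  ** P7@[26:27]
i=28 'a': node 7→6 (via fail)  ** P2@[27:28]
i=29 'b': node 6→2 (via fail)  ** P0@[28:29],P5@[29:29]
i=30 'a': node 2→1 (via fail)
i=31 'c': node 1→7  ** P7@[30:31]
i=32 'b': node 7→8  ** P3@[30:32],P5@[32:32]
i=33 'a': node 8→1 (via fail)
i=34 'a': node 1→3
i=35 'c': node 3→4  ** P1@[33:35],P7@[34:35]
i=36 'c': node 4→5 (via fail)
i=37 'a': node 5→6  ** P2@[36:37]
i=38 'c': node 6→7 (via fail)  ** P7@[37:38]
i=39 'c': node 7→5 (via fail)
i=40 'a': node 5→6  ** P2@[39:40]
i=41 'b': node 6→2 (via fail)  ** P0@[40:41],P5@[41:41]
i=42 'b': node 2→11 (via fail)  ** P5@[42:42]
i=43 'a': node 11→12  ** P6@[41:43]
i=44 'a': node 12→3 (via fail)
i=45 'b': node 3→2 (via fail)  ** P0@[44:45],P5@[45:45]
i=46 'b': node 2→11 (via fail)  ** P5@[46:46]
i=47 'a': node 11→12  ** P6@[45:47]
i=48 'c': node 12→7 (via fail)  ** P7@[47:48]
i=49 'a': node 7→6 (via fail)  ** P2@[48:49]
i=50 'c': node 6→7 (via fail)  ** P7@[49:50]
i=51 'a': node 7→6 (via fail)  ** P2@[50:51]
i=52 'a': node 6→9  ** P4@[50:52]
i=53 'c': node 9→4 (via fail)  ** P1@[51:53],P7@[52:53]

All matches (sorted): [[2,5],[4,0],[4,5],[5,5],[6,6],[7,7],[9,2],[10,0],[10,5],[11,5],[13,2],[14,4],[17,0],[17,5],[19,0],[19,5],[20,5],[21,6],[22,0],[22,5],[23,5],[24,5],[25,5],[26,6],[27,7],[28,2],[29,0],[29,5],[31,7],[32,3],[32,5],[35,1],[35,7],[37,2],[38,7],[40,2],[41,0],[41,5],[42,5],[43,6],[45,0],[45,5],[46,5],[47,6],[48,7],[49,2],[50,7],[51,2],[52,4],[53,1],[53,7]]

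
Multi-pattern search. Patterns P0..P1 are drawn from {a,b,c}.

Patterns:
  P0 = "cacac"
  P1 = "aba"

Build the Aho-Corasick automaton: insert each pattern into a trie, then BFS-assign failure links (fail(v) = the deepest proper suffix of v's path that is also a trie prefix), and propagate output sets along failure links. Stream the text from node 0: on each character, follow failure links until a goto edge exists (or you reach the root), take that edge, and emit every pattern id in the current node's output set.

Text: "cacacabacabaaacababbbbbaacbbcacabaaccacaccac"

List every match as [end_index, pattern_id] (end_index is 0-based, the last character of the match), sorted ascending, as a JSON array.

Construct AC machine:
Trie (insert patterns):
  n0 'ε': a→6 c→1
  n1 'c': a→2
  n2 'ca': c→3
  n3 'cac': a→4
  n4 'caca': c→5
  n5 'cacac': ·  ←P0
  n6 'a': b→7
  n7 'ab': a→8
  n8 'aba': ·  ←P1

BFS fail/out derivation:
  fail(1) 'c': from fail(0)=0 chase 'c': 0 ⇒ 0;  out=∅∪out(0)=∅
  fail(6) 'a': from fail(0)=0 chase 'a': 0 ⇒ 0;  out=∅∪out(0)=∅
  fail(2) 'ca': from fail(1)=0 chase 'a': 0 ⇒ 6;  out=∅∪out(6)=∅
  fail(7) 'ab': from fail(6)=0 chase 'b': 0 ⇒ 0;  out=∅∪out(0)=∅
  fail(3) 'cac': from fail(2)=6 chase 'c': 6→0 ⇒ 1;  out=∅∪out(1)=∅
  fail(8) 'aba': from fail(7)=0 chase 'a': 0 ⇒ 6;  out={1}∪out(6)={1}
  fail(4) 'caca': from fail(3)=1 chase 'a': 1 ⇒ 2;  out=∅∪out(2)=∅
  fail(5) 'cacac': from fail(4)=2 chase 'c': 2 ⇒ 3;  out={0}∪out(3)={0}

Scan:
[0] read 'c'  n0⇒n1
[1] read 'a'  n1⇒n2
[2] read 'c'  n2⇒n3
[3] read 'a'  n3⇒n4
[4] read 'c'  n4⇒n5  → match P0@[0:4]
[5] read 'a'  n5⇒n4 ·f
[6] read 'b'  n4⇒n7 ·f
[7] read 'a'  n7⇒n8  → match P1@[5:7]
[8] read 'c'  n8⇒n1 ·f
[9] read 'a'  n1⇒n2
[10] read 'b'  n2⇒n7 ·f
[11] read 'a'  n7⇒n8  → match P1@[9:11]
[12] read 'a'  n8⇒n6 ·f
[13] read 'a'  n6⇒n6 ·f
[14] read 'c'  n6⇒n1 ·f
[15] read 'a'  n1⇒n2
[16] read 'b'  n2⇒n7 ·f
[17] read 'a'  n7⇒n8  → match P1@[15:17]
[18] read 'b'  n8⇒n7 ·f
[19] read 'b'  n7⇒n0 ·f
[20] read 'b'  n0⇒n0
[21] read 'b'  n0⇒n0
[22] read 'b'  n0⇒n0
[23] read 'a'  n0⇒n6
[24] read 'a'  n6⇒n6 ·f
[25] read 'c'  n6⇒n1 ·f
[26] read 'b'  n1⇒n0 ·f
[27] read 'b'  n0⇒n0
[28] read 'c'  n0⇒n1
[29] read 'a'  n1⇒n2
[30] read 'c'  n2⇒n3
[31] read 'a'  n3⇒n4
[32] read 'b'  n4⇒n7 ·f
[33] read 'a'  n7⇒n8  → match P1@[31:33]
[34] read 'a'  n8⇒n6 ·f
[35] read 'c'  n6⇒n1 ·f
[36] read 'c'  n1⇒n1 ·f
[37] read 'a'  n1⇒n2
[38] read 'c'  n2⇒n3
[39] read 'a'  n3⇒n4
[40] read 'c'  n4⇒n5  → match P0@[36:40]
[41] read 'c'  n5⇒n1 ·f
[42] read 'a'  n1⇒n2
[43] read 'c'  n2⇒n3

Result: [[4,0],[7,1],[11,1],[17,1],[33,1],[40,0]]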